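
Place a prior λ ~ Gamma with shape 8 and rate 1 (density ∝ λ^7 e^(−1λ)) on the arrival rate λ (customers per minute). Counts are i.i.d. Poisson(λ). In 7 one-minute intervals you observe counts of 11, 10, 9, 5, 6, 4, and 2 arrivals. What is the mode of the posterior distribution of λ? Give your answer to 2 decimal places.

Σxᵢ = 11+10+9+5+6+4+2 = 47, with n = 7.
Posterior ∝ λ^7e^(−1λ) · λ^47e^(−7λ) = λ^54e^(−8λ), i.e. Gamma(shape=55, rate=8).
The mode of a Gamma(a, b) with a ≥ 1 (shape–rate) is (a−1)/b = 54/8 ≈ 6.75.

λ̂_MAP = 6.75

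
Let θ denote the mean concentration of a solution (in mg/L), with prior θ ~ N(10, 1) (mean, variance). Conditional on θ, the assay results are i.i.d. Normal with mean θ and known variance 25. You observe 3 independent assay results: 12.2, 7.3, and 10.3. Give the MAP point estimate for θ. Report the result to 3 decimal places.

n = 3; x̄ = (12.2 + 7.3 + 10.3)/3 = 29.8/3 = 149/15 ≈ 9.9333.
For a Normal prior and Normal likelihood with known variance, the posterior is Normal; its mode equals its mean, the precision-weighted average.
Prior precision 1/σ₀² = 1/1 = 1; data precision n/σ² = 3/25 = 0.12.
θ̂ = (1·10 + 0.12·(149/15)) / (1 + 0.12) = 11.192/1.12 = 1399/140 ≈ 9.993.

θ̂_MAP = 9.993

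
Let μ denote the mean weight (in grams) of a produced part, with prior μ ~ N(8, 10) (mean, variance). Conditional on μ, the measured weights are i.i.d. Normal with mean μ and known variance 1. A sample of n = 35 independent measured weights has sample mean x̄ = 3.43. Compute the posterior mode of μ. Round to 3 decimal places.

n = 35, x̄ = 3.43.
For a Normal prior and Normal likelihood with known variance, the posterior is Normal; its mode equals its mean, the precision-weighted average.
Prior precision 1/σ₀² = 1/10 = 0.1; data precision n/σ² = 35/1 = 35.
μ̂ = (0.1·8 + 35·3.43) / (0.1 + 35) = 120.85/35.1 = 2417/702 ≈ 3.443.

μ̂_MAP = 3.443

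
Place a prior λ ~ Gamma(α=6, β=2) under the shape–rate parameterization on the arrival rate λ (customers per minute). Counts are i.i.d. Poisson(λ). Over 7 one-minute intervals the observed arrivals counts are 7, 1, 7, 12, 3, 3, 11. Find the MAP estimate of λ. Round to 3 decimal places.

λ̂_MAP = 5.444

Σxᵢ = 7+1+7+12+3+3+11 = 44, with n = 7.
Posterior ∝ λ^5e^(−2λ) · λ^44e^(−7λ) = λ^49e^(−9λ), i.e. Gamma(shape=50, rate=9).
The mode of a Gamma(a, b) with a ≥ 1 (shape–rate) is (a−1)/b = 49/9 ≈ 5.444.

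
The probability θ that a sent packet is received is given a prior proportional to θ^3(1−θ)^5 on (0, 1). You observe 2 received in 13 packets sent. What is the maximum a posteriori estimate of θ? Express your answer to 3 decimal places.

The prior density ∝ θ^3(1−θ)^5 is the kernel of Beta(4, 6).
Data: 2 successes in 13 trials. The binomial likelihood contributes θ^2(1−θ)^11, so the posterior is Beta(4+2, 6+11) = Beta(6, 17).
For Beta(a, b) with a, b > 1 the mode is (a−1)/(a+b−2) = 5/21 ≈ 0.238.

θ̂_MAP = 0.238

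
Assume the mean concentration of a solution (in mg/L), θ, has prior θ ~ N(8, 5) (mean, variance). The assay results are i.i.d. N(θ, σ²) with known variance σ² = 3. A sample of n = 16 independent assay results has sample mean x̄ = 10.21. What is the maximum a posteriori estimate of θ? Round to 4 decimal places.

θ̂_MAP = 10.1301

n = 16, x̄ = 10.21.
For a Normal prior and Normal likelihood with known variance, the posterior is Normal; its mode equals its mean, the precision-weighted average.
Prior precision 1/σ₀² = 1/5 = 0.2; data precision n/σ² = 16/3.
θ̂ = (0.2·8 + (16/3)·10.21) / (0.2 + 16/3) = (4204/75)/(83/15) = 4204/415 ≈ 10.1301.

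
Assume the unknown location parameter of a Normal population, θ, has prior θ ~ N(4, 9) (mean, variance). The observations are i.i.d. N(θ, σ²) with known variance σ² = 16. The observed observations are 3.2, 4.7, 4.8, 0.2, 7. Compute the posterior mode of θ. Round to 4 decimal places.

θ̂_MAP = 3.9852

n = 5; x̄ = (3.2 + 4.7 + 4.8 + 0.2 + 7)/5 = 19.9/5 = 3.98.
For a Normal prior and Normal likelihood with known variance, the posterior is Normal; its mode equals its mean, the precision-weighted average.
Prior precision 1/σ₀² = 1/9; data precision n/σ² = 5/16 = 0.3125.
θ̂ = ((1/9)·4 + 0.3125·3.98) / (1/9 + 0.3125) = (2431/1440)/(61/144) = 2431/610 ≈ 3.9852.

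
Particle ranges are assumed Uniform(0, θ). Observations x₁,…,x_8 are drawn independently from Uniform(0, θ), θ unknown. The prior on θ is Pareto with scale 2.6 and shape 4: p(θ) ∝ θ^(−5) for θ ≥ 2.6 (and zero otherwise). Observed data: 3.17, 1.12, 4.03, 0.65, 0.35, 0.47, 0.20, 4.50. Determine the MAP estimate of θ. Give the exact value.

θ̂_MAP = 4.50

The Uniform(0, θ) likelihood is θ^(−n) for θ ≥ max(xᵢ), zero otherwise. Here max(xᵢ) = 4.50.
Posterior ∝ θ^(−5) · θ^(−8) = θ^(−13) on θ ≥ max(2.6, 4.50) = 4.50.
This density is strictly decreasing in θ, so the posterior mode lies at the lower boundary of the support.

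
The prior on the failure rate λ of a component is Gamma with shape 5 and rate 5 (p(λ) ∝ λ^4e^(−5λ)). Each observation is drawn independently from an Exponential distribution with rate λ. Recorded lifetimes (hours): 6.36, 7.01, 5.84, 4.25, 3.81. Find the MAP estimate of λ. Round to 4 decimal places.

λ̂_MAP = 0.2789

The Exponential(rate=λ) likelihood is ∝ λ^n e^(−λΣtᵢ). Here n = 5 and Σtᵢ = 6.36 + 7.01 + 5.84 + 4.25 + 3.81 = 27.27.
Posterior ∝ λ^4e^(−5λ) · λ^5e^(−27.27λ) = λ^9e^(−32.27λ), i.e. Gamma(10, 32.27).
Mode = (a−1)/b = 9/32.27 ≈ 0.2789.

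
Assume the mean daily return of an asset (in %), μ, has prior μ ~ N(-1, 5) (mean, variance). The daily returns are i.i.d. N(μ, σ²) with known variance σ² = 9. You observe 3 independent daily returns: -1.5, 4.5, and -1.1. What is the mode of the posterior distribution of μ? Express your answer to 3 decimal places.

n = 3; x̄ = ((-1.5) + 4.5 + (-1.1))/3 = 1.9/3 = 19/30 ≈ 0.6333.
For a Normal prior and Normal likelihood with known variance, the posterior is Normal; its mode equals its mean, the precision-weighted average.
Prior precision 1/σ₀² = 1/5 = 0.2; data precision n/σ² = 3/9 = 1/3.
μ̂ = (0.2·(-1) + (1/3)·(19/30)) / (0.2 + 1/3) = (1/90)/(8/15) = 1/48 ≈ 0.021.

μ̂_MAP = 0.021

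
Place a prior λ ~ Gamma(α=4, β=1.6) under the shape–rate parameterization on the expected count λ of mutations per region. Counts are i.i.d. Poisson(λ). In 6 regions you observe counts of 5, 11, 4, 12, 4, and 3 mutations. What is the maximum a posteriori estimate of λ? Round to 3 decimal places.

Σxᵢ = 5+11+4+12+4+3 = 39, with n = 6.
Posterior ∝ λ^3e^(−1.6λ) · λ^39e^(−6λ) = λ^42e^(−7.6λ), i.e. Gamma(shape=43, rate=7.6).
The mode of a Gamma(a, b) with a ≥ 1 (shape–rate) is (a−1)/b = 42/7.6 ≈ 5.526.

λ̂_MAP = 5.526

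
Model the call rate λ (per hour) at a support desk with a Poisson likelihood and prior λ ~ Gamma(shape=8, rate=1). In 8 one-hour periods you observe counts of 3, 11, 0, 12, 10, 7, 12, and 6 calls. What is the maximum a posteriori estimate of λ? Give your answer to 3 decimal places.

λ̂_MAP = 7.556

Σxᵢ = 3+11+0+12+10+7+12+6 = 61, with n = 8.
Posterior ∝ λ^7e^(−1λ) · λ^61e^(−8λ) = λ^68e^(−9λ), i.e. Gamma(shape=69, rate=9).
The mode of a Gamma(a, b) with a ≥ 1 (shape–rate) is (a−1)/b = 68/9 ≈ 7.556.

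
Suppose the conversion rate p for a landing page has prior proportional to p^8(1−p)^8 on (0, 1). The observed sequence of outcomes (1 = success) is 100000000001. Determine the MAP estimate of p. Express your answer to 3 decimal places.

p̂_MAP = 0.357

The prior density ∝ p^8(1−p)^8 is the kernel of Beta(9, 9).
Data: 2 successes in 12 trials (from the sequence). The binomial likelihood contributes p^2(1−p)^10, so the posterior is Beta(9+2, 9+10) = Beta(11, 19).
For Beta(a, b) with a, b > 1 the mode is (a−1)/(a+b−2) = 10/28 ≈ 0.357.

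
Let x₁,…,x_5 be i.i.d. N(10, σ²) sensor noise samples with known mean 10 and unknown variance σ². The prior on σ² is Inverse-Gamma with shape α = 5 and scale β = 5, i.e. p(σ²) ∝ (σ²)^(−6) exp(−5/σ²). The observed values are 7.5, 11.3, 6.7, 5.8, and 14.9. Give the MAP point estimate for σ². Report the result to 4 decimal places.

σ̂²_MAP = 4.1459

Sum of squared deviations about the known mean: SS = (7.5−10)² + (11.3−10)² + (6.7−10)² + (5.8−10)² + (14.9−10)² = 60.48.
The Normal likelihood contributes (σ²)^(−n/2) exp(−SS/(2σ²)), so the posterior is Inverse-Gamma(α + n/2, β + SS/2) = Inverse-Gamma(7.5, 35.24).
The mode of Inverse-Gamma(a, b) is b/(a+1) = 35.24/8.5 ≈ 4.1459.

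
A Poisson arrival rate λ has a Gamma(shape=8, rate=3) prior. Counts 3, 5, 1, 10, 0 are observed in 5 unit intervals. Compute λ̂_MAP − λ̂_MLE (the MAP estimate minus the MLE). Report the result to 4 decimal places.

Σxᵢ = 19. Posterior is Gamma(27, 8); MAP = (27−1)/8 = 26/8 ≈ 3.25000.
MLE = x̄ = 19/5 ≈ 3.80000.
Difference = 26/8 − 19/5 = -11/20 ≈ -0.5500.

MAP − MLE = -0.5500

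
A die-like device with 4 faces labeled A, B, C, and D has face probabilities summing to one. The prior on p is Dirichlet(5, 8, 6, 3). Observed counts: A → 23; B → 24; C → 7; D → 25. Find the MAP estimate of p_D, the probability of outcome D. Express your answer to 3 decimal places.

MAP estimate of p_D = 0.278

The posterior is Dirichlet(αᵢ + nᵢ) = Dirichlet(28, 32, 13, 28).
For a Dirichlet(a₁,…,a_K) with all aᵢ > 1, the mode has j-th component (aⱼ − 1)/(Σaᵢ − K).
Here Σaᵢ = 101 and K = 4, so p_D = (28 − 1)/(101 − 4) = 27/97 ≈ 0.278.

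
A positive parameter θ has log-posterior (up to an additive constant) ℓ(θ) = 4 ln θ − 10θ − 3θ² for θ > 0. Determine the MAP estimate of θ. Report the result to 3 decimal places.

θ̂_MAP = 0.333

ℓ'(θ) = 4/θ − 10 − 6θ. Setting this to zero and multiplying by θ: 6θ² + 10θ − 4 = 0.
θ = (−10 + √(10² + 4·6·4)) / (2·6) = (−10 + √196) / 12 = (−10 + 14)/12 = 1/3.
ℓ''(θ) = −4/θ² − 6 < 0, confirming a maximum.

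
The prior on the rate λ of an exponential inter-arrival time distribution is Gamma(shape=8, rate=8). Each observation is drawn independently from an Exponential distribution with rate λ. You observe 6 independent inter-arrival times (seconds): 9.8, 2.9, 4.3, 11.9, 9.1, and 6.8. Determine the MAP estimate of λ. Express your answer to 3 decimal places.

The Exponential(rate=λ) likelihood is ∝ λ^n e^(−λΣtᵢ). Here n = 6 and Σtᵢ = 9.8 + 2.9 + 4.3 + 11.9 + 9.1 + 6.8 = 44.8.
Posterior ∝ λ^7e^(−8λ) · λ^6e^(−44.8λ) = λ^13e^(−52.8λ), i.e. Gamma(14, 52.8).
Mode = (a−1)/b = 13/52.8 ≈ 0.246.

λ̂_MAP = 0.246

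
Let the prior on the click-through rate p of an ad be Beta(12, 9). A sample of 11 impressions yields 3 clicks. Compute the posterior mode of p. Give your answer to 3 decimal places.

p̂_MAP = 0.467

Prior: Beta(12, 9).
Data: 3 successes in 11 trials. The binomial likelihood contributes p^3(1−p)^8, so the posterior is Beta(12+3, 9+8) = Beta(15, 17).
For Beta(a, b) with a, b > 1 the mode is (a−1)/(a+b−2) = 14/30 ≈ 0.467.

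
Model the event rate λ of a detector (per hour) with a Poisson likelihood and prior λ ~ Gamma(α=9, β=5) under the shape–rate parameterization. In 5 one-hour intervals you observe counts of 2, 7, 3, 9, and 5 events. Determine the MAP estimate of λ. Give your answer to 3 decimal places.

λ̂_MAP = 3.400

Σxᵢ = 2+7+3+9+5 = 26, with n = 5.
Posterior ∝ λ^8e^(−5λ) · λ^26e^(−5λ) = λ^34e^(−10λ), i.e. Gamma(shape=35, rate=10).
The mode of a Gamma(a, b) with a ≥ 1 (shape–rate) is (a−1)/b = 34/10 ≈ 3.400.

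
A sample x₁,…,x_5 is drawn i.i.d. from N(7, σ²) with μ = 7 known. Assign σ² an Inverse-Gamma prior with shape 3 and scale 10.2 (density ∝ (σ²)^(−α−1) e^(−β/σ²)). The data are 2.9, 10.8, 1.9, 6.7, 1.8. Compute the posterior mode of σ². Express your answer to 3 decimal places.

σ̂²_MAP = 8.061

Sum of squared deviations about the known mean: SS = (2.9−7)² + (10.8−7)² + (1.9−7)² + (6.7−7)² + (1.8−7)² = 84.39.
The Normal likelihood contributes (σ²)^(−n/2) exp(−SS/(2σ²)), so the posterior is Inverse-Gamma(α + n/2, β + SS/2) = Inverse-Gamma(5.5, 52.395).
The mode of Inverse-Gamma(a, b) is b/(a+1) = 52.395/6.5 ≈ 8.061.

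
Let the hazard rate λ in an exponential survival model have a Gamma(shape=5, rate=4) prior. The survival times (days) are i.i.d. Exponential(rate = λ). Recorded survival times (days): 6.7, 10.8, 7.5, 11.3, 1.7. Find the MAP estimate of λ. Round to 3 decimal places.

λ̂_MAP = 0.214

The Exponential(rate=λ) likelihood is ∝ λ^n e^(−λΣtᵢ). Here n = 5 and Σtᵢ = 6.7 + 10.8 + 7.5 + 11.3 + 1.7 = 38.
Posterior ∝ λ^4e^(−4λ) · λ^5e^(−38λ) = λ^9e^(−42λ), i.e. Gamma(10, 42).
Mode = (a−1)/b = 9/42 ≈ 0.214.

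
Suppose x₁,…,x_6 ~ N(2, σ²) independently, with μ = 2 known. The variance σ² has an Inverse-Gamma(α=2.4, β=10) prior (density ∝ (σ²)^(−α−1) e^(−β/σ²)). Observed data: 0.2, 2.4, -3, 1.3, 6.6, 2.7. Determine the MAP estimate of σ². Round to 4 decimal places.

Sum of squared deviations about the known mean: SS = (0.2−2)² + (2.4−2)² + (-3−2)² + (1.3−2)² + (6.6−2)² + (2.7−2)² = 50.54.
The Normal likelihood contributes (σ²)^(−n/2) exp(−SS/(2σ²)), so the posterior is Inverse-Gamma(α + n/2, β + SS/2) = Inverse-Gamma(5.4, 35.27).
The mode of Inverse-Gamma(a, b) is b/(a+1) = 35.27/6.4 ≈ 5.5109.

σ̂²_MAP = 5.5109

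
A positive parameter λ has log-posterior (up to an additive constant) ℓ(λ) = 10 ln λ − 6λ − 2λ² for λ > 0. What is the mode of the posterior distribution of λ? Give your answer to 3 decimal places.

λ̂_MAP = 1.000

ℓ'(λ) = 10/λ − 6 − 4λ. Setting this to zero and multiplying by λ: 4λ² + 6λ − 10 = 0.
λ = (−6 + √(6² + 4·4·10)) / (2·4) = (−6 + √196) / 8 = (−6 + 14)/8 = 1.
ℓ''(λ) = −10/λ² − 4 < 0, confirming a maximum.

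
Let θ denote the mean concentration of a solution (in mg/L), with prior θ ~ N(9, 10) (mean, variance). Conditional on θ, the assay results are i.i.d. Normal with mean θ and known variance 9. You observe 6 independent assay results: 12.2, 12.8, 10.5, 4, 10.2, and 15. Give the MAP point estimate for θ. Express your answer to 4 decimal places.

n = 6; x̄ = (12.2 + 12.8 + 10.5 + 4 + 10.2 + 15)/6 = 64.7/6 = 647/60 ≈ 10.7833.
For a Normal prior and Normal likelihood with known variance, the posterior is Normal; its mode equals its mean, the precision-weighted average.
Prior precision 1/σ₀² = 1/10 = 0.1; data precision n/σ² = 6/9 = 2/3.
θ̂ = (0.1·9 + (2/3)·(647/60)) / (0.1 + 2/3) = (364/45)/(23/30) = 728/69 ≈ 10.5507.

θ̂_MAP = 10.5507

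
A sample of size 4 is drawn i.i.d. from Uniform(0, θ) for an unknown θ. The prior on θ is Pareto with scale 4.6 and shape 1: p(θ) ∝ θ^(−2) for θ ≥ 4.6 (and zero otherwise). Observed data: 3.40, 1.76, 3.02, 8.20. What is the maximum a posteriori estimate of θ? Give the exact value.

The Uniform(0, θ) likelihood is θ^(−n) for θ ≥ max(xᵢ), zero otherwise. Here max(xᵢ) = 8.20.
Posterior ∝ θ^(−2) · θ^(−4) = θ^(−6) on θ ≥ max(4.6, 8.20) = 8.20.
This density is strictly decreasing in θ, so the posterior mode lies at the lower boundary of the support.

θ̂_MAP = 8.20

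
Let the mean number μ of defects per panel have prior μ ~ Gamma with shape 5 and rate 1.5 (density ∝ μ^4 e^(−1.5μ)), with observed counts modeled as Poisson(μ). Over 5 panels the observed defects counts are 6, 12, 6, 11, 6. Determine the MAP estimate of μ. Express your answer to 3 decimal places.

Σxᵢ = 6+12+6+11+6 = 41, with n = 5.
Posterior ∝ μ^4e^(−1.5μ) · μ^41e^(−5μ) = μ^45e^(−6.5μ), i.e. Gamma(shape=46, rate=6.5).
The mode of a Gamma(a, b) with a ≥ 1 (shape–rate) is (a−1)/b = 45/6.5 ≈ 6.923.

μ̂_MAP = 6.923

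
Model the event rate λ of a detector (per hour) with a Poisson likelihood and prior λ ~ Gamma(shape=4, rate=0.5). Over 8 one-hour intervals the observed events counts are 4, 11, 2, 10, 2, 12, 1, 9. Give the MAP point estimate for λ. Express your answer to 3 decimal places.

Σxᵢ = 4+11+2+10+2+12+1+9 = 51, with n = 8.
Posterior ∝ λ^3e^(−0.5λ) · λ^51e^(−8λ) = λ^54e^(−8.5λ), i.e. Gamma(shape=55, rate=8.5).
The mode of a Gamma(a, b) with a ≥ 1 (shape–rate) is (a−1)/b = 54/8.5 ≈ 6.353.

λ̂_MAP = 6.353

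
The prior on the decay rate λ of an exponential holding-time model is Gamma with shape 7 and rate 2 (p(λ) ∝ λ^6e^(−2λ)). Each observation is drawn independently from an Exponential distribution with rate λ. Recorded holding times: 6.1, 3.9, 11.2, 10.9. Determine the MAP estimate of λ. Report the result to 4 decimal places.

λ̂_MAP = 0.2933

The Exponential(rate=λ) likelihood is ∝ λ^n e^(−λΣtᵢ). Here n = 4 and Σtᵢ = 6.1 + 3.9 + 11.2 + 10.9 = 32.1.
Posterior ∝ λ^6e^(−2λ) · λ^4e^(−32.1λ) = λ^10e^(−34.1λ), i.e. Gamma(11, 34.1).
Mode = (a−1)/b = 10/34.1 ≈ 0.2933.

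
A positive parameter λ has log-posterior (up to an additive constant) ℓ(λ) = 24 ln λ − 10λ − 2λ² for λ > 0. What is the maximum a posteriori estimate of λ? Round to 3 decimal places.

ℓ'(λ) = 24/λ − 10 − 4λ. Setting this to zero and multiplying by λ: 4λ² + 10λ − 24 = 0.
λ = (−10 + √(10² + 4·4·24)) / (2·4) = (−10 + √484) / 8 = (−10 + 22)/8 = 3/2.
ℓ''(λ) = −24/λ² − 4 < 0, confirming a maximum.

λ̂_MAP = 1.500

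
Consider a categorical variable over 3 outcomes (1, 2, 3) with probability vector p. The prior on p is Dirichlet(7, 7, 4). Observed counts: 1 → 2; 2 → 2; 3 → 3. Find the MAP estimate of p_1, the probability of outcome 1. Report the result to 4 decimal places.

The posterior is Dirichlet(αᵢ + nᵢ) = Dirichlet(9, 9, 7).
For a Dirichlet(a₁,…,a_K) with all aᵢ > 1, the mode has j-th component (aⱼ − 1)/(Σaᵢ − K).
Here Σaᵢ = 25 and K = 3, so p_1 = (9 − 1)/(25 − 3) = 8/22 ≈ 0.3636.

MAP estimate: 0.3636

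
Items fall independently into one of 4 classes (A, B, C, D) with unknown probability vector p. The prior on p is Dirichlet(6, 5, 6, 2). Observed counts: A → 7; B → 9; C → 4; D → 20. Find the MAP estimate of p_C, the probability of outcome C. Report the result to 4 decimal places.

The posterior is Dirichlet(αᵢ + nᵢ) = Dirichlet(13, 14, 10, 22).
For a Dirichlet(a₁,…,a_K) with all aᵢ > 1, the mode has j-th component (aⱼ − 1)/(Σaᵢ − K).
Here Σaᵢ = 59 and K = 4, so p_C = (10 − 1)/(59 − 4) = 9/55 ≈ 0.1636.

MAP estimate of p_C = 0.1636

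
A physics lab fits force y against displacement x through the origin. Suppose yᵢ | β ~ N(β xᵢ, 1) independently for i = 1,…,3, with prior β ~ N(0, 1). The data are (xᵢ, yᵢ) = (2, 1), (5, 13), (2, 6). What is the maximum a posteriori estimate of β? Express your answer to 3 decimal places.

β̂_MAP = 2.324

log p(β | y) = −Σ(yᵢ − βxᵢ)²/(2·1) − β²/(2·1) + const.
Setting the derivative to zero: Σxᵢ(yᵢ − βxᵢ)/1 − β/1 = 0, so β = Σxᵢyᵢ / (Σxᵢ² + σ²/τ²).
Σxᵢyᵢ = 2·1 + 5·13 + 2·6 = 79; Σxᵢ² = 33; σ²/τ² = 1.
β̂_MAP = 79 / (33 + 1) = 79/34 ≈ 2.324.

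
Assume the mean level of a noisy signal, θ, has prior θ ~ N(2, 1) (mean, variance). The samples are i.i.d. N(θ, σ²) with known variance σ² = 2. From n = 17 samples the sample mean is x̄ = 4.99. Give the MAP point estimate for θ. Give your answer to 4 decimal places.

θ̂_MAP = 4.6753

n = 17, x̄ = 4.99.
For a Normal prior and Normal likelihood with known variance, the posterior is Normal; its mode equals its mean, the precision-weighted average.
Prior precision 1/σ₀² = 1/1 = 1; data precision n/σ² = 17/2 = 8.5.
θ̂ = (1·2 + 8.5·4.99) / (1 + 8.5) = 44.415/9.5 = 8883/1900 ≈ 4.6753.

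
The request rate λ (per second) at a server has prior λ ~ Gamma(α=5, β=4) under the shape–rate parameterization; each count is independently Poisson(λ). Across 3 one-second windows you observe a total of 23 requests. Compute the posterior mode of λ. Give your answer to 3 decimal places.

Σxᵢ = 23, n = 3.
Posterior ∝ λ^4e^(−4λ) · λ^23e^(−3λ) = λ^27e^(−7λ), i.e. Gamma(shape=28, rate=7).
The mode of a Gamma(a, b) with a ≥ 1 (shape–rate) is (a−1)/b = 27/7 ≈ 3.857.

λ̂_MAP = 3.857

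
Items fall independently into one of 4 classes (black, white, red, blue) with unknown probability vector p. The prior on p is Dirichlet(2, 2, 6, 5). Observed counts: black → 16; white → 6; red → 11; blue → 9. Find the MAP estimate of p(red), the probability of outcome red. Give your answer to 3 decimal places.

MAP estimate of p(red) = 0.302

The posterior is Dirichlet(αᵢ + nᵢ) = Dirichlet(18, 8, 17, 14).
For a Dirichlet(a₁,…,a_K) with all aᵢ > 1, the mode has j-th component (aⱼ − 1)/(Σaᵢ − K).
Here Σaᵢ = 57 and K = 4, so p(red) = (17 − 1)/(57 − 4) = 16/53 ≈ 0.302.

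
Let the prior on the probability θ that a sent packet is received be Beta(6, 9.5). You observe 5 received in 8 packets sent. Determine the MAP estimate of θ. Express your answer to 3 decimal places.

Prior: Beta(6, 9.5).
Data: 5 successes in 8 trials. The binomial likelihood contributes θ^5(1−θ)^3, so the posterior is Beta(6+5, 9.5+3) = Beta(11, 12.5).
For Beta(a, b) with a, b > 1 the mode is (a−1)/(a+b−2) = 10/21.5 ≈ 0.465.

θ̂_MAP = 0.465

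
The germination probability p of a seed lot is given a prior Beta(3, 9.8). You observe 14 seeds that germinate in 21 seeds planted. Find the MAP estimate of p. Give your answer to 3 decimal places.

p̂_MAP = 0.503

Prior: Beta(3, 9.8).
Data: 14 successes in 21 trials. The binomial likelihood contributes p^14(1−p)^7, so the posterior is Beta(3+14, 9.8+7) = Beta(17, 16.8).
For Beta(a, b) with a, b > 1 the mode is (a−1)/(a+b−2) = 16/31.8 ≈ 0.503.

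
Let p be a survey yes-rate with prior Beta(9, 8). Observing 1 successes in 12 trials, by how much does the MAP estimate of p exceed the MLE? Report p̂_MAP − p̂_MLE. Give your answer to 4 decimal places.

MAP − MLE = 0.2500

Posterior is Beta(10, 19); MAP = (10−1)/(29−2) = 9/27 ≈ 0.33333.
MLE ignores the prior: p̂_MLE = k/n = 1/12 ≈ 0.08333.
Difference = 9/27 − 1/12 = 1/4 ≈ 0.2500.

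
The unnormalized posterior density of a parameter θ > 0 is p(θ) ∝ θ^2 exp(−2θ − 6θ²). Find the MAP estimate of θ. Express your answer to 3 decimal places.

θ̂_MAP = 0.333

ℓ'(θ) = 2/θ − 2 − 12θ. Setting this to zero and multiplying by θ: 12θ² + 2θ − 2 = 0.
θ = (−2 + √(2² + 4·12·2)) / (2·12) = (−2 + √100) / 24 = (−2 + 10)/24 = 1/3.
ℓ''(θ) = −2/θ² − 12 < 0, confirming a maximum.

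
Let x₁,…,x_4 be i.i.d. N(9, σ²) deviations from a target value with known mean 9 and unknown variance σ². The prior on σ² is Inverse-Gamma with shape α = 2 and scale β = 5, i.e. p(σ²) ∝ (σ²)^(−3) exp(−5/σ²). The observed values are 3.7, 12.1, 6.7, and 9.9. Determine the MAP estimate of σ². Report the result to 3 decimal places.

σ̂²_MAP = 5.380

Sum of squared deviations about the known mean: SS = (3.7−9)² + (12.1−9)² + (6.7−9)² + (9.9−9)² = 43.8.
The Normal likelihood contributes (σ²)^(−n/2) exp(−SS/(2σ²)), so the posterior is Inverse-Gamma(α + n/2, β + SS/2) = Inverse-Gamma(4, 26.9).
The mode of Inverse-Gamma(a, b) is b/(a+1) = 26.9/5 ≈ 5.380.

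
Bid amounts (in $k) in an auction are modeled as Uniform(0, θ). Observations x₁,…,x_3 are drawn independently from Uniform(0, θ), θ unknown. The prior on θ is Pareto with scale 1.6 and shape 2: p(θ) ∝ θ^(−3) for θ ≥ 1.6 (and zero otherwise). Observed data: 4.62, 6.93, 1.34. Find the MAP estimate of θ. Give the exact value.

θ̂_MAP = 6.93

The Uniform(0, θ) likelihood is θ^(−n) for θ ≥ max(xᵢ), zero otherwise. Here max(xᵢ) = 6.93.
Posterior ∝ θ^(−3) · θ^(−3) = θ^(−6) on θ ≥ max(1.6, 6.93) = 6.93.
This density is strictly decreasing in θ, so the posterior mode lies at the lower boundary of the support.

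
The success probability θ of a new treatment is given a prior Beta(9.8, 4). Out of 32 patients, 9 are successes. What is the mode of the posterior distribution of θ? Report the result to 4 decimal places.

θ̂_MAP = 0.4064

Prior: Beta(9.8, 4).
Data: 9 successes in 32 trials. The binomial likelihood contributes θ^9(1−θ)^23, so the posterior is Beta(9.8+9, 4+23) = Beta(18.8, 27).
For Beta(a, b) with a, b > 1 the mode is (a−1)/(a+b−2) = 17.8/43.8 ≈ 0.4064.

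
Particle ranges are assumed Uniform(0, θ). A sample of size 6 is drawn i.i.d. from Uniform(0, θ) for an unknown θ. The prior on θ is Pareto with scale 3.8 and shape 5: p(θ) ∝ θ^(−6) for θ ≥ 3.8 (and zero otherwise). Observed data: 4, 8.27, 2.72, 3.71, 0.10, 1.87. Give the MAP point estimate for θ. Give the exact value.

The Uniform(0, θ) likelihood is θ^(−n) for θ ≥ max(xᵢ), zero otherwise. Here max(xᵢ) = 8.27.
Posterior ∝ θ^(−6) · θ^(−6) = θ^(−12) on θ ≥ max(3.8, 8.27) = 8.27.
This density is strictly decreasing in θ, so the posterior mode lies at the lower boundary of the support.

θ̂_MAP = 8.27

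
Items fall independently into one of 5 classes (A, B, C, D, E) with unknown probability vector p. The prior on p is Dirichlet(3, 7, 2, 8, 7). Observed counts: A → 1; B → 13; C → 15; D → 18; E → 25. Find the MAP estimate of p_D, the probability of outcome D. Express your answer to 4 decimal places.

The posterior is Dirichlet(αᵢ + nᵢ) = Dirichlet(4, 20, 17, 26, 32).
For a Dirichlet(a₁,…,a_K) with all aᵢ > 1, the mode has j-th component (aⱼ − 1)/(Σaᵢ − K).
Here Σaᵢ = 99 and K = 5, so p_D = (26 − 1)/(99 − 5) = 25/94 ≈ 0.2660.

MAP estimate of p_D = 0.2660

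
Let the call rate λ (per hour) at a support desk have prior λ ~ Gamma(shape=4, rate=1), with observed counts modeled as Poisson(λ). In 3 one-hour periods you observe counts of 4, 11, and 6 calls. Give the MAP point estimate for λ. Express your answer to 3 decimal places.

λ̂_MAP = 6.000

Σxᵢ = 4+11+6 = 21, with n = 3.
Posterior ∝ λ^3e^(−1λ) · λ^21e^(−3λ) = λ^24e^(−4λ), i.e. Gamma(shape=25, rate=4).
The mode of a Gamma(a, b) with a ≥ 1 (shape–rate) is (a−1)/b = 24/4 ≈ 6.000.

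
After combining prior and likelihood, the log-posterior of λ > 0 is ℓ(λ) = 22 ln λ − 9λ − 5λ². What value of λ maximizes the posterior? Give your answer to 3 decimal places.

λ̂_MAP = 1.100

ℓ'(λ) = 22/λ − 9 − 10λ. Setting this to zero and multiplying by λ: 10λ² + 9λ − 22 = 0.
λ = (−9 + √(9² + 4·10·22)) / (2·10) = (−9 + √961) / 20 = (−9 + 31)/20 = 11/10.
ℓ''(λ) = −22/λ² − 10 < 0, confirming a maximum.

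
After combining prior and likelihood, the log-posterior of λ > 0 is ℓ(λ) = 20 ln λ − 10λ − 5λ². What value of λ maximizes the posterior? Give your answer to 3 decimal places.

ℓ'(λ) = 20/λ − 10 − 10λ. Setting this to zero and multiplying by λ: 10λ² + 10λ − 20 = 0.
λ = (−10 + √(10² + 4·10·20)) / (2·10) = (−10 + √900) / 20 = (−10 + 30)/20 = 1.
ℓ''(λ) = −20/λ² − 10 < 0, confirming a maximum.

λ̂_MAP = 1.000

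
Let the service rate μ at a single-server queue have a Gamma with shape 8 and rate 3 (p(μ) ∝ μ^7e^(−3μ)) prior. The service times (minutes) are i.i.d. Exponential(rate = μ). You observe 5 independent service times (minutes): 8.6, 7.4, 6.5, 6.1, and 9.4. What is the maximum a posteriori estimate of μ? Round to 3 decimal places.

The Exponential(rate=μ) likelihood is ∝ μ^n e^(−μΣtᵢ). Here n = 5 and Σtᵢ = 8.6 + 7.4 + 6.5 + 6.1 + 9.4 = 38.
Posterior ∝ μ^7e^(−3μ) · μ^5e^(−38μ) = μ^12e^(−41μ), i.e. Gamma(13, 41).
Mode = (a−1)/b = 12/41 ≈ 0.293.

μ̂_MAP = 0.293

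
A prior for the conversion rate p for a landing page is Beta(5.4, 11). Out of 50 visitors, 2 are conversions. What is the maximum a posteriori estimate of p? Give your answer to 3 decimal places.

p̂_MAP = 0.099

Prior: Beta(5.4, 11).
Data: 2 successes in 50 trials. The binomial likelihood contributes p^2(1−p)^48, so the posterior is Beta(5.4+2, 11+48) = Beta(7.4, 59).
For Beta(a, b) with a, b > 1 the mode is (a−1)/(a+b−2) = 6.4/64.4 ≈ 0.099.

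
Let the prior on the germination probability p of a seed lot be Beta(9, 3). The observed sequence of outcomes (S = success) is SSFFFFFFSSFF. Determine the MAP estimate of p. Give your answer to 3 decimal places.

p̂_MAP = 0.545

Prior: Beta(9, 3).
Data: 4 successes in 12 trials (from the sequence). The binomial likelihood contributes p^4(1−p)^8, so the posterior is Beta(9+4, 3+8) = Beta(13, 11).
For Beta(a, b) with a, b > 1 the mode is (a−1)/(a+b−2) = 12/22 ≈ 0.545.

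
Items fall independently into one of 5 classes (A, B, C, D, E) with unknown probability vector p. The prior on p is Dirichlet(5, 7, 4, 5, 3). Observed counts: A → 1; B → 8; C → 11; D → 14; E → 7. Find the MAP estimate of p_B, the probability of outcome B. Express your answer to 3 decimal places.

The posterior is Dirichlet(αᵢ + nᵢ) = Dirichlet(6, 15, 15, 19, 10).
For a Dirichlet(a₁,…,a_K) with all aᵢ > 1, the mode has j-th component (aⱼ − 1)/(Σaᵢ − K).
Here Σaᵢ = 65 and K = 5, so p_B = (15 − 1)/(65 − 5) = 14/60 ≈ 0.233.

MAP estimate of p_B = 0.233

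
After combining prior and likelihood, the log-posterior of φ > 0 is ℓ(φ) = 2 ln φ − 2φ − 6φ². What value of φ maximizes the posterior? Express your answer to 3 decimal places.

ℓ'(φ) = 2/φ − 2 − 12φ. Setting this to zero and multiplying by φ: 12φ² + 2φ − 2 = 0.
φ = (−2 + √(2² + 4·12·2)) / (2·12) = (−2 + √100) / 24 = (−2 + 10)/24 = 1/3.
ℓ''(φ) = −2/φ² − 12 < 0, confirming a maximum.

φ̂_MAP = 0.333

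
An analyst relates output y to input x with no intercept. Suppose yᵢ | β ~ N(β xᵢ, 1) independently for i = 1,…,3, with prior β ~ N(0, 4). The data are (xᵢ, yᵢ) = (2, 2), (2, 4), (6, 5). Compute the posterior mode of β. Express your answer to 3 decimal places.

log p(β | y) = −Σ(yᵢ − βxᵢ)²/(2·1) − β²/(2·4) + const.
Setting the derivative to zero: Σxᵢ(yᵢ − βxᵢ)/1 − β/4 = 0, so β = Σxᵢyᵢ / (Σxᵢ² + σ²/τ²).
Σxᵢyᵢ = 2·2 + 2·4 + 6·5 = 42; Σxᵢ² = 44; σ²/τ² = 0.25.
β̂_MAP = 42 / (44 + 0.25) = 42/44.25 ≈ 0.949.

β̂_MAP = 0.949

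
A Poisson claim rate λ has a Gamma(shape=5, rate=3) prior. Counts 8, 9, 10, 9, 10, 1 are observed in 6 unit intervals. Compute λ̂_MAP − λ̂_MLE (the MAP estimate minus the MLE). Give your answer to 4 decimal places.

Σxᵢ = 47. Posterior is Gamma(52, 9); MAP = (52−1)/9 = 51/9 ≈ 5.66667.
MLE = x̄ = 47/6 ≈ 7.83333.
Difference = 51/9 − 47/6 = -13/6 ≈ -2.1667.

MAP − MLE = -2.1667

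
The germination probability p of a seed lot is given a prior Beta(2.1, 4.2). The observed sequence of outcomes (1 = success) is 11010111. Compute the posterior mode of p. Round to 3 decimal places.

p̂_MAP = 0.577

Prior: Beta(2.1, 4.2).
Data: 6 successes in 8 trials (from the sequence). The binomial likelihood contributes p^6(1−p)^2, so the posterior is Beta(2.1+6, 4.2+2) = Beta(8.1, 6.2).
For Beta(a, b) with a, b > 1 the mode is (a−1)/(a+b−2) = 7.1/12.3 ≈ 0.577.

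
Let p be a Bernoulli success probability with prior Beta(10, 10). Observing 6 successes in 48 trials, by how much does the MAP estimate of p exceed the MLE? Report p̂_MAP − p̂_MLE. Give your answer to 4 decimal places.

MAP − MLE = 0.1023

Posterior is Beta(16, 52); MAP = (16−1)/(68−2) = 15/66 ≈ 0.22727.
MLE ignores the prior: p̂_MLE = k/n = 6/48 ≈ 0.12500.
Difference = 15/66 − 6/48 = 9/88 ≈ 0.1023.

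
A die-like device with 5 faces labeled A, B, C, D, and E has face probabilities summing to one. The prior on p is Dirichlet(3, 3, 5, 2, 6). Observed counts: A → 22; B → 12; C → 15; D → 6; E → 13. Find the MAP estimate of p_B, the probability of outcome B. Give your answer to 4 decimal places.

The posterior is Dirichlet(αᵢ + nᵢ) = Dirichlet(25, 15, 20, 8, 19).
For a Dirichlet(a₁,…,a_K) with all aᵢ > 1, the mode has j-th component (aⱼ − 1)/(Σaᵢ − K).
Here Σaᵢ = 87 and K = 5, so p_B = (15 − 1)/(87 − 5) = 14/82 ≈ 0.1707.

MAP estimate of p_B = 0.1707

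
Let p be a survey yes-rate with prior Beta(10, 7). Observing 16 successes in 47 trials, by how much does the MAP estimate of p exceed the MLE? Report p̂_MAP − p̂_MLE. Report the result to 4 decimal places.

Posterior is Beta(26, 38); MAP = (26−1)/(64−2) = 25/62 ≈ 0.40323.
MLE ignores the prior: p̂_MLE = k/n = 16/47 ≈ 0.34043.
Difference = 25/62 − 16/47 = 183/2914 ≈ 0.0628.

MAP − MLE = 0.0628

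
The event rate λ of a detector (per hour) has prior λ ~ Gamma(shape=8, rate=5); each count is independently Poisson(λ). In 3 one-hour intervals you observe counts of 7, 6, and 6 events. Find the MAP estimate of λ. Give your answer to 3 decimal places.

λ̂_MAP = 3.250

Σxᵢ = 7+6+6 = 19, with n = 3.
Posterior ∝ λ^7e^(−5λ) · λ^19e^(−3λ) = λ^26e^(−8λ), i.e. Gamma(shape=27, rate=8).
The mode of a Gamma(a, b) with a ≥ 1 (shape–rate) is (a−1)/b = 26/8 ≈ 3.250.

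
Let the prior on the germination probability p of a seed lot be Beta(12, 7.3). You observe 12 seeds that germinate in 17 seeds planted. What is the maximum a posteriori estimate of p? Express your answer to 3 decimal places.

Prior: Beta(12, 7.3).
Data: 12 successes in 17 trials. The binomial likelihood contributes p^12(1−p)^5, so the posterior is Beta(12+12, 7.3+5) = Beta(24, 12.3).
For Beta(a, b) with a, b > 1 the mode is (a−1)/(a+b−2) = 23/34.3 ≈ 0.671.

p̂_MAP = 0.671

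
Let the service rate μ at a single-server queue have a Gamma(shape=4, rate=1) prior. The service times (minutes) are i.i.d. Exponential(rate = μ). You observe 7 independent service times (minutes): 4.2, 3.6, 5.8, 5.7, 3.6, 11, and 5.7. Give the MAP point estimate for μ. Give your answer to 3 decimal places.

The Exponential(rate=μ) likelihood is ∝ μ^n e^(−μΣtᵢ). Here n = 7 and Σtᵢ = 4.2 + 3.6 + 5.8 + 5.7 + 3.6 + 11 + 5.7 = 39.6.
Posterior ∝ μ^3e^(−1μ) · μ^7e^(−39.6μ) = μ^10e^(−40.6μ), i.e. Gamma(11, 40.6).
Mode = (a−1)/b = 10/40.6 ≈ 0.246.

μ̂_MAP = 0.246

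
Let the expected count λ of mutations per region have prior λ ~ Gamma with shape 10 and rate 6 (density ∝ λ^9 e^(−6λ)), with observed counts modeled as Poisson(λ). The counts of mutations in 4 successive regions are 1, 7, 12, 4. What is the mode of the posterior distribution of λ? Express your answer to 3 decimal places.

λ̂_MAP = 3.300

Σxᵢ = 1+7+12+4 = 24, with n = 4.
Posterior ∝ λ^9e^(−6λ) · λ^24e^(−4λ) = λ^33e^(−10λ), i.e. Gamma(shape=34, rate=10).
The mode of a Gamma(a, b) with a ≥ 1 (shape–rate) is (a−1)/b = 33/10 ≈ 3.300.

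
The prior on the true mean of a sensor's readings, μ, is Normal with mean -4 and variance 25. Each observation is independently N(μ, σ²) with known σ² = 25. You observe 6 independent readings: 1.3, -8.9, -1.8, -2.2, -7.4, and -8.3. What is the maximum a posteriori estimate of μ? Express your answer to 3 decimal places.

n = 6; x̄ = (1.3 + (-8.9) + (-1.8) + (-2.2) + (-7.4) + (-8.3))/6 = -27.3/6 = -4.55.
For a Normal prior and Normal likelihood with known variance, the posterior is Normal; its mode equals its mean, the precision-weighted average.
Prior precision 1/σ₀² = 1/25 = 0.04; data precision n/σ² = 6/25 = 0.24.
μ̂ = (0.04·(-4) + 0.24·(-4.55)) / (0.04 + 0.24) = (-1.252)/0.28 = -313/70 ≈ -4.471.

μ̂_MAP = -4.471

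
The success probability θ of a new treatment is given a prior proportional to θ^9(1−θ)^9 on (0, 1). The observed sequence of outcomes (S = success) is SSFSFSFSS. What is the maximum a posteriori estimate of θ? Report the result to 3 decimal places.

The prior density ∝ θ^9(1−θ)^9 is the kernel of Beta(10, 10).
Data: 6 successes in 9 trials (from the sequence). The binomial likelihood contributes θ^6(1−θ)^3, so the posterior is Beta(10+6, 10+3) = Beta(16, 13).
For Beta(a, b) with a, b > 1 the mode is (a−1)/(a+b−2) = 15/27 ≈ 0.556.

θ̂_MAP = 0.556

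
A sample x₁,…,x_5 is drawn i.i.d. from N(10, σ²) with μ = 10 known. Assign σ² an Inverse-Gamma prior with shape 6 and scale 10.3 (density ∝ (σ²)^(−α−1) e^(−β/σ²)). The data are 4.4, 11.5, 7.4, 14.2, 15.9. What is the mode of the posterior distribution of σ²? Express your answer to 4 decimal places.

σ̂²_MAP = 5.9695

Sum of squared deviations about the known mean: SS = (4.4−10)² + (11.5−10)² + (7.4−10)² + (14.2−10)² + (15.9−10)² = 92.82.
The Normal likelihood contributes (σ²)^(−n/2) exp(−SS/(2σ²)), so the posterior is Inverse-Gamma(α + n/2, β + SS/2) = Inverse-Gamma(8.5, 56.71).
The mode of Inverse-Gamma(a, b) is b/(a+1) = 56.71/9.5 ≈ 5.9695.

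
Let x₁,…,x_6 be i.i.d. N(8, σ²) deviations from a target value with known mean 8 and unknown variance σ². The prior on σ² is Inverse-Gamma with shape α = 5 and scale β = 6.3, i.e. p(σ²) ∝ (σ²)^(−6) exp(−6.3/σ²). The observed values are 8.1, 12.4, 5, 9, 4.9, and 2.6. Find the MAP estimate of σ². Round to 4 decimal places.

σ̂²_MAP = 4.4856

Sum of squared deviations about the known mean: SS = (8.1−8)² + (12.4−8)² + (5−8)² + (9−8)² + (4.9−8)² + (2.6−8)² = 68.14.
The Normal likelihood contributes (σ²)^(−n/2) exp(−SS/(2σ²)), so the posterior is Inverse-Gamma(α + n/2, β + SS/2) = Inverse-Gamma(8, 40.37).
The mode of Inverse-Gamma(a, b) is b/(a+1) = 40.37/9 ≈ 4.4856.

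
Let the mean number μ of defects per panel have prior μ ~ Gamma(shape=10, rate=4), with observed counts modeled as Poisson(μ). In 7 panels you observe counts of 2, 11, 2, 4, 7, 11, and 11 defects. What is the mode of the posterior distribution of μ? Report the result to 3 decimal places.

Σxᵢ = 2+11+2+4+7+11+11 = 48, with n = 7.
Posterior ∝ μ^9e^(−4μ) · μ^48e^(−7μ) = μ^57e^(−11μ), i.e. Gamma(shape=58, rate=11).
The mode of a Gamma(a, b) with a ≥ 1 (shape–rate) is (a−1)/b = 57/11 ≈ 5.182.

μ̂_MAP = 5.182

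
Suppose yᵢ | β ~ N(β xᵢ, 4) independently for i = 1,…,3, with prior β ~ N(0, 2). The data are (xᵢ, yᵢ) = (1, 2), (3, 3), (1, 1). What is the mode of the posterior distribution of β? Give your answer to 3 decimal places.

log p(β | y) = −Σ(yᵢ − βxᵢ)²/(2·4) − β²/(2·2) + const.
Setting the derivative to zero: Σxᵢ(yᵢ − βxᵢ)/4 − β/2 = 0, so β = Σxᵢyᵢ / (Σxᵢ² + σ²/τ²).
Σxᵢyᵢ = 1·2 + 3·3 + 1·1 = 12; Σxᵢ² = 11; σ²/τ² = 2.
β̂_MAP = 12 / (11 + 2) = 12/13 ≈ 0.923.

β̂_MAP = 0.923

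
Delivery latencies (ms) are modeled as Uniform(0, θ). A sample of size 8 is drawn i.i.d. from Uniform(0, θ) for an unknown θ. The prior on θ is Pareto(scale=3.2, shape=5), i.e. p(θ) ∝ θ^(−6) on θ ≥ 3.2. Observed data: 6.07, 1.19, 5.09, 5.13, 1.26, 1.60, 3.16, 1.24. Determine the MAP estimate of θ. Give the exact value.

θ̂_MAP = 6.07

The Uniform(0, θ) likelihood is θ^(−n) for θ ≥ max(xᵢ), zero otherwise. Here max(xᵢ) = 6.07.
Posterior ∝ θ^(−6) · θ^(−8) = θ^(−14) on θ ≥ max(3.2, 6.07) = 6.07.
This density is strictly decreasing in θ, so the posterior mode lies at the lower boundary of the support.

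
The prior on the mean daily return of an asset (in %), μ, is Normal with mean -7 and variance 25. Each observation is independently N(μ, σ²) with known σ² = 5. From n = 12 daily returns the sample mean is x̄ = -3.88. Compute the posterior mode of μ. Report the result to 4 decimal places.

μ̂_MAP = -3.9311

n = 12, x̄ = -3.88.
For a Normal prior and Normal likelihood with known variance, the posterior is Normal; its mode equals its mean, the precision-weighted average.
Prior precision 1/σ₀² = 1/25 = 0.04; data precision n/σ² = 12/5 = 2.4.
μ̂ = (0.04·(-7) + 2.4·(-3.88)) / (0.04 + 2.4) = (-9.592)/2.44 = -1199/305 ≈ -3.9311.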